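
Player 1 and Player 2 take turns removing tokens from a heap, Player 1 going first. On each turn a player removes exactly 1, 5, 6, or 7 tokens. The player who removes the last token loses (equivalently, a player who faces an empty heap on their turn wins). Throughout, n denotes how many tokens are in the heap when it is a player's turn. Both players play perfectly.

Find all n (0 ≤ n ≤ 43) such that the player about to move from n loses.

1, 3, 5, 13, 15, 17, 25, 27, 29, 37, 39, 41

Build the W/L table. Terminal = W. A non-terminal position is W if it has a move to some L; otherwise it is L.
n=0: no move; the opponent has just taken the last token and therefore loses → W
n=1: only reaches 0(W), which is W → L
n=2: reaches L-position 1 → W
n=3: only reaches 2(W), which is W → L
n=4: reaches L-position 3 → W
n=5: only reaches 4(W), 0(W), all W → L
n=6: reaches L-position 5 → W
n=7: reaches L-position 1 → W
n=8: reaches L-position 3 → W
n=9: reaches L-position 3 → W
n=10: reaches L-position 5 → W
n=11: reaches L-position 5 → W
n=12: reaches L-position 5 → W
n=13: only reaches 12(W), 8(W), 7(W), 6(W), all W → L
n=14: reaches L-position 13 → W
n=15: only reaches 14(W), 10(W), 9(W), 8(W), all W → L
n=16: reaches L-position 15 → W
n=17: only reaches 16(W), 12(W), 11(W), 10(W), all W → L
n=18: reaches L-position 17 → W
n=19: reaches L-position 13 → W
n=20: reaches L-position 15 → W
n=21: reaches L-position 15 → W
n=22: reaches L-position 17 → W
n=23: reaches L-position 17 → W
n=24: reaches L-position 17 → W
n=25: only reaches 24(W), 20(W), 19(W), 18(W), all W → L
n=26: reaches L-position 25 → W
n=27: only reaches 26(W), 22(W), 21(W), 20(W), all W → L
n=28: reaches L-position 27 → W
n=29: only reaches 28(W), 24(W), 23(W), 22(W), all W → L
n=30: reaches L-position 29 → W
n=31: reaches L-position 25 → W
n=32: reaches L-position 27 → W
n=33: reaches L-position 27 → W
n=34: reaches L-position 29 → W
n=35: reaches L-position 29 → W
n=36: reaches L-position 29 → W
n=37: only reaches 36(W), 32(W), 31(W), 30(W), all W → L
n=38: reaches L-position 37 → W
n=39: only reaches 38(W), 34(W), 33(W), 32(W), all W → L
n=40: reaches L-position 39 → W
n=41: only reaches 40(W), 36(W), 35(W), 34(W), all W → L
n=42: reaches L-position 41 → W
n=43: reaches L-position 37 → W
The losing starting values of n are exactly the entries labelled L in this table (12 of them).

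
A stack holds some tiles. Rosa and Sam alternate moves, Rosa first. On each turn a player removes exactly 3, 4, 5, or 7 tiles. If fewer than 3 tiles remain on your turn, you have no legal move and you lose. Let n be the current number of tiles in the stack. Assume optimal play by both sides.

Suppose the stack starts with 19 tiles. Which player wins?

Rosa wins.

Build the W/L table. Terminal = L. A non-terminal position is W if it has a move to some L; otherwise it is L.
n=0: no move → L
n=1: no move → L
n=2: no move → L
n=3: reaches L-position 0 → W
n=4: reaches L-position 1 → W
n=5: reaches L-position 2 → W
n=6: reaches L-position 2 → W
n=7: reaches L-position 2 → W
n=8: reaches L-position 1 → W
n=9: reaches L-position 2 → W
n=10: only reaches 7(W), 6(W), 5(W), 3(W), all W → L
n=11: only reaches 8(W), 7(W), 6(W), 4(W), all W → L
n=12: only reaches 9(W), 8(W), 7(W), 5(W), all W → L
n=13: reaches L-position 10 → W
n=14: reaches L-position 11 → W
n=15: reaches L-position 12 → W
n=16: reaches L-position 12 → W
n=17: reaches L-position 12 → W
n=18: reaches L-position 11 → W
n=19: reaches L-position 12 → W
From 19 Rosa can remove 7, leaving 12, reaching an L position.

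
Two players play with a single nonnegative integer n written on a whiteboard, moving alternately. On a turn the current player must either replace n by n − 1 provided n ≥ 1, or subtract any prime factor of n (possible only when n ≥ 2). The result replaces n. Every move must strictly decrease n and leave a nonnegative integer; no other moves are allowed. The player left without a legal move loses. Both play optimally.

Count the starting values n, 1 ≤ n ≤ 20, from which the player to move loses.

Label each position W (a win for the player to move) or L (a loss). A position with no legal move is L; any other position is W exactly when some move reaches an L, and L when every move reaches a W.
n=0: no move → L
n=1: W (go to 0, an L position)
n=2: W (go to 0, an L position)
n=3: W (go to 0, an L position)
n=4: L (options 2(W), 3(W) are all W)
n=5: W (go to 0, an L position)
n=6: W (go to 4, an L position)
n=7: W (go to 0, an L position)
n=8: L (options 6(W), 7(W) are all W)
n=9: W (go to 8, an L position)
n=10: W (go to 8, an L position)
n=11: W (go to 0, an L position)
n=12: L (options 9(W), 10(W), 11(W) are all W)
n=13: W (go to 0, an L position)
n=14: W (go to 12, an L position)
n=15: W (go to 12, an L position)
n=16: L (options 14(W), 15(W) are all W)
n=17: W (go to 0, an L position)
n=18: W (go to 16, an L position)
n=19: W (go to 0, an L position)
n=20: L (options 15(W), 18(W), 19(W) are all W)
L entries with 1 ≤ n ≤ 20 (n=0 is outside the asked range and is not counted): n = 4, 8, 12, 16, 20; that makes 5.

5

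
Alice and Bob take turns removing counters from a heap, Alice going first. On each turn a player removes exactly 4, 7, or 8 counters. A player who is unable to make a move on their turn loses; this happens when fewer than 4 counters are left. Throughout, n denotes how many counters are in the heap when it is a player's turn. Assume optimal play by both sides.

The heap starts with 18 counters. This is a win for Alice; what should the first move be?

Positions with no move are L. A position that does have a move is losing for the player to move precisely when every available move leads to a winning position for the opponent. Fill in the labels:
n=0: no move → L
n=1: no move → L
n=2: no move → L
n=3: no move → L
n=4: reaches L-position 0 → W
n=5: reaches L-position 1 → W
n=6: reaches L-position 2 → W
n=7: reaches L-position 3 → W
n=8: reaches L-position 1 → W
n=9: reaches L-position 2 → W
n=10: reaches L-position 3 → W
n=11: reaches L-position 3 → W
n=12: only reaches 8(W), 5(W), 4(W), all W → L
n=13: only reaches 9(W), 6(W), 5(W), all W → L
n=14: only reaches 10(W), 7(W), 6(W), all W → L
n=15: only reaches 11(W), 8(W), 7(W), all W → L
n=16: reaches L-position 12 → W
n=17: reaches L-position 13 → W
n=18: reaches L-position 14 → W
From 18, the L positions reachable in one move are: 14.

Remove 4, leaving 14.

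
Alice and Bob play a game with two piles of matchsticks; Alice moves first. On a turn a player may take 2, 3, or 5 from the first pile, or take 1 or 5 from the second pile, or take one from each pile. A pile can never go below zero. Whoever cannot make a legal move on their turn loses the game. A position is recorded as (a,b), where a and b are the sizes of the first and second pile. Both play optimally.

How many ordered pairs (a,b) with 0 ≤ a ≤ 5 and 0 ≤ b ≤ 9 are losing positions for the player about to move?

Work bottom-up. With no move the player to move loses. Otherwise the position is W if at least one move leads to an L position for the opponent, and L if every move leads to a W.
Every move lowers a or b (never raises either), so fill the grid row by row in increasing a, and left to right within a row: each cell's successors are then already labelled.
      b=0  b=1  b=2  b=3  b=4  b=5  b=6  b=7  b=8  b=9
a=0:    L    W    L    W    L    W    L    W    L    W
a=1:    L    W    L    W    L    W    L    W    L    W
a=2:    W    W    W    W    W    W    W    W    W    W
a=3:    W    L    W    L    W    L    W    L    W    L
a=4:    W    L    W    L    W    L    W    L    W    L
a=5:    W    W    W    W    W    W    W    W    W    W
Cells with no legal move (terminal, hence L): (0,0), (1,0).
The remaining L cells, each justified by listing all of its moves:
(0,2): only reaches (0,1)(W), which is W → L
(0,4): only reaches (0,3)(W), which is W → L
(0,6): only reaches (0,5)(W), (0,1)(W), all W → L
(0,8): only reaches (0,7)(W), (0,3)(W), all W → L
(1,2): only reaches (1,1)(W), (0,1)(W), all W → L
(1,4): only reaches (1,3)(W), (0,3)(W), all W → L
(1,6): only reaches (1,5)(W), (1,1)(W), (0,5)(W), all W → L
(1,8): only reaches (1,7)(W), (1,3)(W), (0,7)(W), all W → L
(3,1): only reaches (1,1)(W), (0,1)(W), (3,0)(W), (2,0)(W), all W → L
(3,3): only reaches (1,3)(W), (0,3)(W), (3,2)(W), (2,2)(W), all W → L
(3,5): only reaches (1,5)(W), (0,5)(W), (3,4)(W), (3,0)(W), (2,4)(W), all W → L
(3,7): only reaches (1,7)(W), (0,7)(W), (3,6)(W), (3,2)(W), (2,6)(W), all W → L
(3,9): only reaches (1,9)(W), (0,9)(W), (3,8)(W), (3,4)(W), (2,8)(W), all W → L
(4,1): only reaches (2,1)(W), (1,1)(W), (4,0)(W), (3,0)(W), all W → L
(4,3): only reaches (2,3)(W), (1,3)(W), (4,2)(W), (3,2)(W), all W → L
(4,5): only reaches (2,5)(W), (1,5)(W), (4,4)(W), (4,0)(W), (3,4)(W), all W → L
(4,7): only reaches (2,7)(W), (1,7)(W), (4,6)(W), (4,2)(W), (3,6)(W), all W → L
(4,9): only reaches (2,9)(W), (1,9)(W), (4,8)(W), (4,4)(W), (3,8)(W), all W → L
Every other cell has at least one move into one of the L cells above, so it is W.
L cells per row: a=0: 5, a=1: 5, a=2: 0, a=3: 5, a=4: 5, a=5: 0; total 20.

20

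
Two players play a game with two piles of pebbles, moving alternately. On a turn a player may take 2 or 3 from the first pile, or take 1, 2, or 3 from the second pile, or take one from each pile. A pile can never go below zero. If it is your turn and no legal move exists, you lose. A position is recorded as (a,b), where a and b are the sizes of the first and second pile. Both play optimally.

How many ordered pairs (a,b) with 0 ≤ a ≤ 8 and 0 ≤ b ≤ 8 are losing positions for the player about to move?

Positions with no move are L. A position that does have a move is losing for the player to move precisely when every available move leads to a winning position for the opponent. Fill in the labels:
Every move lowers a or b (never raises either), so fill the grid row by row in increasing a, and left to right within a row: each cell's successors are then already labelled.
      b=0  b=1  b=2  b=3  b=4  b=5  b=6  b=7  b=8
a=0:    L    W    W    W    L    W    W    W    L
a=1:    L    W    W    W    L    W    W    W    L
a=2:    W    W    L    W    W    W    L    W    W
a=3:    W    L    W    W    W    L    W    W    W
a=4:    W    L    W    W    W    L    W    W    W
a=5:    L    W    W    W    L    W    W    W    L
a=6:    L    W    W    W    L    W    W    W    L
a=7:    W    W    L    W    W    W    L    W    W
a=8:    W    L    W    W    W    L    W    W    W
Cells with no legal move (terminal, hence L): (0,0), (1,0).
The remaining L cells, each justified by listing all of its moves:
(0,4): moves to (0,3)(W), (0,2)(W), (0,1)(W); every one is W ⇒ L
(0,8): moves to (0,7)(W), (0,6)(W), (0,5)(W); every one is W ⇒ L
(1,4): moves to (1,3)(W), (1,2)(W), (1,1)(W), (0,3)(W); every one is W ⇒ L
(1,8): moves to (1,7)(W), (1,6)(W), (1,5)(W), (0,7)(W); every one is W ⇒ L
(2,2): moves to (0,2)(W), (2,1)(W), (2,0)(W), (1,1)(W); every one is W ⇒ L
(2,6): moves to (0,6)(W), (2,5)(W), (2,4)(W), (2,3)(W), (1,5)(W); every one is W ⇒ L
(3,1): moves to (1,1)(W), (0,1)(W), (3,0)(W), (2,0)(W); every one is W ⇒ L
(3,5): moves to (1,5)(W), (0,5)(W), (3,4)(W), (3,3)(W), (3,2)(W), (2,4)(W); every one is W ⇒ L
(4,1): moves to (2,1)(W), (1,1)(W), (4,0)(W), (3,0)(W); every one is W ⇒ L
(4,5): moves to (2,5)(W), (1,5)(W), (4,4)(W), (4,3)(W), (4,2)(W), (3,4)(W); every one is W ⇒ L
(5,0): moves to (3,0)(W), (2,0)(W); every one is W ⇒ L
(5,4): moves to (3,4)(W), (2,4)(W), (5,3)(W), (5,2)(W), (5,1)(W), (4,3)(W); every one is W ⇒ L
(5,8): moves to (3,8)(W), (2,8)(W), (5,7)(W), (5,6)(W), (5,5)(W), (4,7)(W); every one is W ⇒ L
(6,0): moves to (4,0)(W), (3,0)(W); every one is W ⇒ L
(6,4): moves to (4,4)(W), (3,4)(W), (6,3)(W), (6,2)(W), (6,1)(W), (5,3)(W); every one is W ⇒ L
(6,8): moves to (4,8)(W), (3,8)(W), (6,7)(W), (6,6)(W), (6,5)(W), (5,7)(W); every one is W ⇒ L
(7,2): moves to (5,2)(W), (4,2)(W), (7,1)(W), (7,0)(W), (6,1)(W); every one is W ⇒ L
(7,6): moves to (5,6)(W), (4,6)(W), (7,5)(W), (7,4)(W), (7,3)(W), (6,5)(W); every one is W ⇒ L
(8,1): moves to (6,1)(W), (5,1)(W), (8,0)(W), (7,0)(W); every one is W ⇒ L
(8,5): moves to (6,5)(W), (5,5)(W), (8,4)(W), (8,3)(W), (8,2)(W), (7,4)(W); every one is W ⇒ L
Every other cell has at least one move into one of the L cells above, so it is W.
L cells per row: a=0: 3, a=1: 3, a=2: 2, a=3: 2, a=4: 2, a=5: 3, a=6: 3, a=7: 2, a=8: 2; total 22.

22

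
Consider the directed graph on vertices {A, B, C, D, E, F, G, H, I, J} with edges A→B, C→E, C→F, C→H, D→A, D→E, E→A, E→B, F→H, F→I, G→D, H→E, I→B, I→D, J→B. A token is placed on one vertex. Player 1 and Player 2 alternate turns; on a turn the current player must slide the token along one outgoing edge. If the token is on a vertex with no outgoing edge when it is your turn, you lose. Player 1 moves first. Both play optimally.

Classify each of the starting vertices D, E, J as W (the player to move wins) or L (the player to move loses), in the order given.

Positions with no move are L. A position that does have a move is losing for the player to move precisely when every available move leads to a winning position for the opponent. Fill in the labels:
Every edge goes from a vertex to one that appears earlier in the order B, A, E, H, D, I, J, G, F, C, so processing vertices in that order labels each vertex after all of its successors.
B: no outgoing edge → L
A: reaches L-position B → W
E: reaches L-position B → W
H: only reaches E(W), which is W → L
D: only reaches E(W), A(W), all W → L
I: reaches L-position D → W
J: reaches L-position B → W
G: reaches L-position D → W
F: reaches L-position H → W
C: reaches L-position H → W

D: L, E: W, J: W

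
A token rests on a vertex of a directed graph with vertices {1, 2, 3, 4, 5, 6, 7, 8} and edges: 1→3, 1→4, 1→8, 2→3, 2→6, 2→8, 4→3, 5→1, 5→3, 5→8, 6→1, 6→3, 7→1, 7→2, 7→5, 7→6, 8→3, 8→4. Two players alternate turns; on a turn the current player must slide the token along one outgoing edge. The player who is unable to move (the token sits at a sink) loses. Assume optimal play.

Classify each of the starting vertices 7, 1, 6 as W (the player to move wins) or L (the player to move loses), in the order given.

7: L, 1: W, 6: W

Use the standard recursion: the mover loses at a terminal position; elsewhere, the mover wins exactly when some move hands the opponent an L position.
Every edge goes from a vertex to one that appears earlier in the order 3, 4, 8, 1, 5, 6, 2, 7, so processing vertices in that order labels each vertex after all of its successors.
3: no outgoing edge → L
4: →3(L), so W
8: →3(L), so W
1: →3(L), so W
5: →3(L), so W
6: →3(L), so W
2: →3(L), so W
7: →2(W), 6(W), 5(W), 1(W) — all W, so L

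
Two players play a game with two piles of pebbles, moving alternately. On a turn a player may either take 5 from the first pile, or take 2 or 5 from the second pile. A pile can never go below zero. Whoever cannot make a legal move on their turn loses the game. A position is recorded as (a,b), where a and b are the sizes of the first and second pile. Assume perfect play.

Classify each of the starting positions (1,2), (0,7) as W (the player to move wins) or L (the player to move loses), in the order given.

Compute win/loss labels from the base case upward. A position with no move is L. Any other position is W if it can reach an L in one move, else L.
No move ever increases a pile, so every position that can arise here has a ≤ 1 and b ≤ 7; it is enough to label the cells with 0 ≤ a ≤ 1 and 0 ≤ b ≤ 7.
Every move lowers a or b (never raises either), so fill the grid row by row in increasing a, and left to right within a row: each cell's successors are then already labelled.
      b=0  b=1  b=2  b=3  b=4  b=5  b=6  b=7
a=0:    L    L    W    W    L    W    W    L
a=1:    L    L    W    W    L    W    W    L
Cells with no legal move (terminal, hence L): (0,0), (0,1), (1,0), (1,1).
The remaining L cells, each justified by listing all of its moves:
(0,4): L (sole option (0,2)(W) is W)
(0,7): L (options (0,5)(W), (0,2)(W) are all W)
(1,4): L (sole option (1,2)(W) is W)
(1,7): L (options (1,5)(W), (1,2)(W) are all W)
Every other cell has at least one move into one of the L cells above, so it is W.
(1,2): the move to (1,0) reaches an L cell, so W
(0,7): one of the L cells justified above, so L

(1,2): W, (0,7): L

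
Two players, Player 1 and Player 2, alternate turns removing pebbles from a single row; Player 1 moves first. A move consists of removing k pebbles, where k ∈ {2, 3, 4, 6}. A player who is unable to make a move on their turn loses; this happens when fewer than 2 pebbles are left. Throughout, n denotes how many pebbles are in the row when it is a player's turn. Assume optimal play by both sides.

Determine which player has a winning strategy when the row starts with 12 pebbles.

Player 1 wins.

Label each position W (a win for the player to move) or L (a loss). A position with no legal move is L; any other position is W exactly when some move reaches an L, and L when every move reaches a W.
n=0: no move → L
n=1: no move → L
n=2: reaches L-position 0 → W
n=3: reaches L-position 1 → W
n=4: reaches L-position 1 → W
n=5: reaches L-position 1 → W
n=6: reaches L-position 0 → W
n=7: reaches L-position 1 → W
n=8: only reaches 6(W), 5(W), 4(W), 2(W), all W → L
n=9: only reaches 7(W), 6(W), 5(W), 3(W), all W → L
n=10: reaches L-position 8 → W
n=11: reaches L-position 9 → W
n=12: reaches L-position 9 → W
From 12 Player 1 can remove 3, leaving 9, reaching an L position.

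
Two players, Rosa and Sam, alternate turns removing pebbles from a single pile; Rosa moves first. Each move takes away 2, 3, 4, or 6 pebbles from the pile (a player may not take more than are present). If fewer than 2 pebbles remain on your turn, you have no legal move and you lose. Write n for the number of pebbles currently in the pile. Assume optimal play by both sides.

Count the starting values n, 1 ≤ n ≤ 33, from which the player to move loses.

9

Compute win/loss labels from the base case upward. A position with no move is L. Any other position is W if it can reach an L in one move, else L.
n=0: no move → L
n=1: no move → L
n=2: can move to 0, which is L ⇒ W
n=3: can move to 1, which is L ⇒ W
n=4: can move to 1, which is L ⇒ W
n=5: can move to 1, which is L ⇒ W
n=6: can move to 0, which is L ⇒ W
n=7: can move to 1, which is L ⇒ W
n=8: moves to 6(W), 5(W), 4(W), 2(W); every one is W ⇒ L
n=9: moves to 7(W), 6(W), 5(W), 3(W); every one is W ⇒ L
n=10: can move to 8, which is L ⇒ W
n=11: can move to 9, which is L ⇒ W
n=12: can move to 9, which is L ⇒ W
n=13: can move to 9, which is L ⇒ W
n=14: can move to 8, which is L ⇒ W
n=15: can move to 9, which is L ⇒ W
n=16: moves to 14(W), 13(W), 12(W), 10(W); every one is W ⇒ L
n=17: moves to 15(W), 14(W), 13(W), 11(W); every one is W ⇒ L
n=18: can move to 16, which is L ⇒ W
n=19: can move to 17, which is L ⇒ W
n=20: can move to 17, which is L ⇒ W
n=21: can move to 17, which is L ⇒ W
n=22: can move to 16, which is L ⇒ W
n=23: can move to 17, which is L ⇒ W
n=24: moves to 22(W), 21(W), 20(W), 18(W); every one is W ⇒ L
n=25: moves to 23(W), 22(W), 21(W), 19(W); every one is W ⇒ L
n=26: can move to 24, which is L ⇒ W
n=27: can move to 25, which is L ⇒ W
n=28: can move to 25, which is L ⇒ W
n=29: can move to 25, which is L ⇒ W
n=30: can move to 24, which is L ⇒ W
n=31: can move to 25, which is L ⇒ W
n=32: moves to 30(W), 29(W), 28(W), 26(W); every one is W ⇒ L
n=33: moves to 31(W), 30(W), 29(W), 27(W); every one is W ⇒ L
L entries with 1 ≤ n ≤ 33 (n=0 is outside the asked range and is not counted): n = 1, 8, 9, 16, 17, 24, 25, 32, 33; that makes 9.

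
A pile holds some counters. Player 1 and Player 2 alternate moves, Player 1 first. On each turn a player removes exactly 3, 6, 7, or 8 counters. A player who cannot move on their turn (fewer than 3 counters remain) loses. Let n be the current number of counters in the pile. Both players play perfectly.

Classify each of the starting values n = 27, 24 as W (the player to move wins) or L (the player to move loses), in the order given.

Compute win/loss labels from the base case upward. A position with no move is L. Any other position is W if it can reach an L in one move, else L.
n=0: no move → L
n=1: no move → L
n=2: no move → L
n=3: W (go to 0, an L position)
n=4: W (go to 1, an L position)
n=5: W (go to 2, an L position)
n=6: W (go to 0, an L position)
n=7: W (go to 1, an L position)
n=8: W (go to 2, an L position)
n=9: W (go to 2, an L position)
n=10: W (go to 2, an L position)
n=11: L (options 8(W), 5(W), 4(W), 3(W) are all W)
n=12: L (options 9(W), 6(W), 5(W), 4(W) are all W)
n=13: L (options 10(W), 7(W), 6(W), 5(W) are all W)
n=14: W (go to 11, an L position)
n=15: W (go to 12, an L position)
n=16: W (go to 13, an L position)
n=17: W (go to 11, an L position)
n=18: W (go to 12, an L position)
n=19: W (go to 13, an L position)
n=20: W (go to 13, an L position)
n=21: W (go to 13, an L position)
n=22: L (options 19(W), 16(W), 15(W), 14(W) are all W)
n=23: L (options 20(W), 17(W), 16(W), 15(W) are all W)
n=24: L (options 21(W), 18(W), 17(W), 16(W) are all W)
n=25: W (go to 22, an L position)
n=26: W (go to 23, an L position)
n=27: W (go to 24, an L position)

27: W, 24: L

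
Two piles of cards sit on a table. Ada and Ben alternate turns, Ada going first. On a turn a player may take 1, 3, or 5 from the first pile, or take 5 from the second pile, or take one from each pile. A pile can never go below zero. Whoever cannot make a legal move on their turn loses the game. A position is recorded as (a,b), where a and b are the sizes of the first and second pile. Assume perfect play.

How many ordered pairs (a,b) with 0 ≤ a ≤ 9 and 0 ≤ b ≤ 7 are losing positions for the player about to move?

35

Label each position W (a win for the player to move) or L (a loss). A position with no legal move is L; any other position is W exactly when some move reaches an L, and L when every move reaches a W.
Every move lowers a or b (never raises either), so fill the grid row by row in increasing a, and left to right within a row: each cell's successors are then already labelled.
      b=0  b=1  b=2  b=3  b=4  b=5  b=6  b=7
a=0:    L    L    L    L    L    W    W    W
a=1:    W    W    W    W    W    W    L    L
a=2:    L    L    L    L    L    W    W    W
a=3:    W    W    W    W    W    W    L    L
a=4:    L    L    L    L    L    W    W    W
a=5:    W    W    W    W    W    W    L    L
a=6:    L    L    L    L    L    W    W    W
a=7:    W    W    W    W    W    W    L    L
a=8:    L    L    L    L    L    W    W    W
a=9:    W    W    W    W    W    W    L    L
Cells with no legal move (terminal, hence L): (0,0), (0,1), (0,2), (0,3), (0,4).
The remaining L cells, each justified by listing all of its moves:
(1,6): only reaches (0,6)(W), (1,1)(W), (0,5)(W), all W → L
(1,7): only reaches (0,7)(W), (1,2)(W), (0,6)(W), all W → L
(2,0): only reaches (1,0)(W), which is W → L
(2,1): only reaches (1,1)(W), (1,0)(W), all W → L
(2,2): only reaches (1,2)(W), (1,1)(W), all W → L
(2,3): only reaches (1,3)(W), (1,2)(W), all W → L
(2,4): only reaches (1,4)(W), (1,3)(W), all W → L
(3,6): only reaches (2,6)(W), (0,6)(W), (3,1)(W), (2,5)(W), all W → L
(3,7): only reaches (2,7)(W), (0,7)(W), (3,2)(W), (2,6)(W), all W → L
(4,0): only reaches (3,0)(W), (1,0)(W), all W → L
(4,1): only reaches (3,1)(W), (1,1)(W), (3,0)(W), all W → L
(4,2): only reaches (3,2)(W), (1,2)(W), (3,1)(W), all W → L
(4,3): only reaches (3,3)(W), (1,3)(W), (3,2)(W), all W → L
(4,4): only reaches (3,4)(W), (1,4)(W), (3,3)(W), all W → L
(5,6): only reaches (4,6)(W), (2,6)(W), (0,6)(W), (5,1)(W), (4,5)(W), all W → L
(5,7): only reaches (4,7)(W), (2,7)(W), (0,7)(W), (5,2)(W), (4,6)(W), all W → L
(6,0): only reaches (5,0)(W), (3,0)(W), (1,0)(W), all W → L
(6,1): only reaches (5,1)(W), (3,1)(W), (1,1)(W), (5,0)(W), all W → L
(6,2): only reaches (5,2)(W), (3,2)(W), (1,2)(W), (5,1)(W), all W → L
(6,3): only reaches (5,3)(W), (3,3)(W), (1,3)(W), (5,2)(W), all W → L
(6,4): only reaches (5,4)(W), (3,4)(W), (1,4)(W), (5,3)(W), all W → L
(7,6): only reaches (6,6)(W), (4,6)(W), (2,6)(W), (7,1)(W), (6,5)(W), all W → L
(7,7): only reaches (6,7)(W), (4,7)(W), (2,7)(W), (7,2)(W), (6,6)(W), all W → L
(8,0): only reaches (7,0)(W), (5,0)(W), (3,0)(W), all W → L
(8,1): only reaches (7,1)(W), (5,1)(W), (3,1)(W), (7,0)(W), all W → L
(8,2): only reaches (7,2)(W), (5,2)(W), (3,2)(W), (7,1)(W), all W → L
(8,3): only reaches (7,3)(W), (5,3)(W), (3,3)(W), (7,2)(W), all W → L
(8,4): only reaches (7,4)(W), (5,4)(W), (3,4)(W), (7,3)(W), all W → L
(9,6): only reaches (8,6)(W), (6,6)(W), (4,6)(W), (9,1)(W), (8,5)(W), all W → L
(9,7): only reaches (8,7)(W), (6,7)(W), (4,7)(W), (9,2)(W), (8,6)(W), all W → L
Every other cell has at least one move into one of the L cells above, so it is W.
L cells per row: a=0: 5, a=1: 2, a=2: 5, a=3: 2, a=4: 5, a=5: 2, a=6: 5, a=7: 2, a=8: 5, a=9: 2; total 35.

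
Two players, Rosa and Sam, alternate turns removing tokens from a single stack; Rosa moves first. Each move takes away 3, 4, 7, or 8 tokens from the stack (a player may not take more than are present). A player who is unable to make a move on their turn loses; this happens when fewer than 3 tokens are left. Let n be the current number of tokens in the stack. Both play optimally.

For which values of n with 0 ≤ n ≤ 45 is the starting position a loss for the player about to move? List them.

0, 1, 2, 11, 12, 13, 22, 23, 24, 33, 34, 35, 44, 45

Classify positions by backward induction: terminal positions (no move available) are L. From any other position, the mover wins iff some move reaches an L.
n=0: no move → L
n=1: no move → L
n=2: no move → L
n=3: W (go to 0, an L position)
n=4: W (go to 1, an L position)
n=5: W (go to 2, an L position)
n=6: W (go to 2, an L position)
n=7: W (go to 0, an L position)
n=8: W (go to 1, an L position)
n=9: W (go to 2, an L position)
n=10: W (go to 2, an L position)
n=11: L (options 8(W), 7(W), 4(W), 3(W) are all W)
n=12: L (options 9(W), 8(W), 5(W), 4(W) are all W)
n=13: L (options 10(W), 9(W), 6(W), 5(W) are all W)
n=14: W (go to 11, an L position)
n=15: W (go to 12, an L position)
n=16: W (go to 13, an L position)
n=17: W (go to 13, an L position)
n=18: W (go to 11, an L position)
n=19: W (go to 12, an L position)
n=20: W (go to 13, an L position)
n=21: W (go to 13, an L position)
n=22: L (options 19(W), 18(W), 15(W), 14(W) are all W)
n=23: L (options 20(W), 19(W), 16(W), 15(W) are all W)
n=24: L (options 21(W), 20(W), 17(W), 16(W) are all W)
n=25: W (go to 22, an L position)
n=26: W (go to 23, an L position)
n=27: W (go to 24, an L position)
n=28: W (go to 24, an L position)
n=29: W (go to 22, an L position)
n=30: W (go to 23, an L position)
n=31: W (go to 24, an L position)
n=32: W (go to 24, an L position)
n=33: L (options 30(W), 29(W), 26(W), 25(W) are all W)
n=34: L (options 31(W), 30(W), 27(W), 26(W) are all W)
n=35: L (options 32(W), 31(W), 28(W), 27(W) are all W)
n=36: W (go to 33, an L position)
n=37: W (go to 34, an L position)
n=38: W (go to 35, an L position)
n=39: W (go to 35, an L position)
n=40: W (go to 33, an L position)
n=41: W (go to 34, an L position)
n=42: W (go to 35, an L position)
n=43: W (go to 35, an L position)
n=44: L (options 41(W), 40(W), 37(W), 36(W) are all W)
n=45: L (options 42(W), 41(W), 38(W), 37(W) are all W)
The losing starting values of n are exactly the entries labelled L in this table (14 of them).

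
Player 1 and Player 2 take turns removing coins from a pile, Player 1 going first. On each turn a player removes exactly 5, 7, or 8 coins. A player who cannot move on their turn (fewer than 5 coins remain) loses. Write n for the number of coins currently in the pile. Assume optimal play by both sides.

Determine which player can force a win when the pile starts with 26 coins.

Compute win/loss labels from the base case upward. A position with no move is L. Any other position is W if it can reach an L in one move, else L.
n=0: no move → L
n=1: no move → L
n=2: no move → L
n=3: no move → L
n=4: no move → L
n=5: can move to 0, which is L ⇒ W
n=6: can move to 1, which is L ⇒ W
n=7: can move to 2, which is L ⇒ W
n=8: can move to 3, which is L ⇒ W
n=9: can move to 4, which is L ⇒ W
n=10: can move to 3, which is L ⇒ W
n=11: can move to 4, which is L ⇒ W
n=12: can move to 4, which is L ⇒ W
n=13: moves to 8(W), 6(W), 5(W); every one is W ⇒ L
n=14: moves to 9(W), 7(W), 6(W); every one is W ⇒ L
n=15: moves to 10(W), 8(W), 7(W); every one is W ⇒ L
n=16: moves to 11(W), 9(W), 8(W); every one is W ⇒ L
n=17: moves to 12(W), 10(W), 9(W); every one is W ⇒ L
n=18: can move to 13, which is L ⇒ W
n=19: can move to 14, which is L ⇒ W
n=20: can move to 15, which is L ⇒ W
n=21: can move to 16, which is L ⇒ W
n=22: can move to 17, which is L ⇒ W
n=23: can move to 16, which is L ⇒ W
n=24: can move to 17, which is L ⇒ W
n=25: can move to 17, which is L ⇒ W
n=26: moves to 21(W), 19(W), 18(W); every one is W ⇒ L
The starting position 26 is L: whatever Player 1 does, the opponent receives a W position.

Player 2 wins.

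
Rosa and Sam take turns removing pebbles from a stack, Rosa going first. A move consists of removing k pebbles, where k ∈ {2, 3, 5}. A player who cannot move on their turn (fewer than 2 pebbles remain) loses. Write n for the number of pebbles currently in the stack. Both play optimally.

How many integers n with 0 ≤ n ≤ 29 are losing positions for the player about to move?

Work bottom-up. With no move the player to move loses. Otherwise the position is W if at least one move leads to an L position for the opponent, and L if every move leads to a W.
n=0: no move → L
n=1: no move → L
n=2: can move to 0, which is L ⇒ W
n=3: can move to 1, which is L ⇒ W
n=4: can move to 1, which is L ⇒ W
n=5: can move to 0, which is L ⇒ W
n=6: can move to 1, which is L ⇒ W
n=7: moves to 5(W), 4(W), 2(W); every one is W ⇒ L
n=8: moves to 6(W), 5(W), 3(W); every one is W ⇒ L
n=9: can move to 7, which is L ⇒ W
n=10: can move to 8, which is L ⇒ W
n=11: can move to 8, which is L ⇒ W
n=12: can move to 7, which is L ⇒ W
n=13: can move to 8, which is L ⇒ W
n=14: moves to 12(W), 11(W), 9(W); every one is W ⇒ L
n=15: moves to 13(W), 12(W), 10(W); every one is W ⇒ L
n=16: can move to 14, which is L ⇒ W
n=17: can move to 15, which is L ⇒ W
n=18: can move to 15, which is L ⇒ W
n=19: can move to 14, which is L ⇒ W
n=20: can move to 15, which is L ⇒ W
n=21: moves to 19(W), 18(W), 16(W); every one is W ⇒ L
n=22: moves to 20(W), 19(W), 17(W); every one is W ⇒ L
n=23: can move to 21, which is L ⇒ W
n=24: can move to 22, which is L ⇒ W
n=25: can move to 22, which is L ⇒ W
n=26: can move to 21, which is L ⇒ W
n=27: can move to 22, which is L ⇒ W
n=28: moves to 26(W), 25(W), 23(W); every one is W ⇒ L
n=29: moves to 27(W), 26(W), 24(W); every one is W ⇒ L
L entries with 0 ≤ n ≤ 29: n = 0, 1, 7, 8, 14, 15, 21, 22, 28, 29; that makes 10.

10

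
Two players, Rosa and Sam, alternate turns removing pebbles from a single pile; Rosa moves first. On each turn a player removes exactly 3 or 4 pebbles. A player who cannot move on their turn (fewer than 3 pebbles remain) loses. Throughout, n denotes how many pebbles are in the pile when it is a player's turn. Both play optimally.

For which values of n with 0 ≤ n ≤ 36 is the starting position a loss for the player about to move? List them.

Compute win/loss labels from the base case upward. A position with no move is L. Any other position is W if it can reach an L in one move, else L.
n=0: no move → L
n=1: no move → L
n=2: no move → L
n=3: reaches L-position 0 → W
n=4: reaches L-position 1 → W
n=5: reaches L-position 2 → W
n=6: reaches L-position 2 → W
n=7: only reaches 4(W), 3(W), all W → L
n=8: only reaches 5(W), 4(W), all W → L
n=9: only reaches 6(W), 5(W), all W → L
n=10: reaches L-position 7 → W
n=11: reaches L-position 8 → W
n=12: reaches L-position 9 → W
n=13: reaches L-position 9 → W
n=14: only reaches 11(W), 10(W), all W → L
n=15: only reaches 12(W), 11(W), all W → L
n=16: only reaches 13(W), 12(W), all W → L
n=17: reaches L-position 14 → W
n=18: reaches L-position 15 → W
n=19: reaches L-position 16 → W
n=20: reaches L-position 16 → W
n=21: only reaches 18(W), 17(W), all W → L
n=22: only reaches 19(W), 18(W), all W → L
n=23: only reaches 20(W), 19(W), all W → L
n=24: reaches L-position 21 → W
n=25: reaches L-position 22 → W
n=26: reaches L-position 23 → W
n=27: reaches L-position 23 → W
n=28: only reaches 25(W), 24(W), all W → L
n=29: only reaches 26(W), 25(W), all W → L
n=30: only reaches 27(W), 26(W), all W → L
n=31: reaches L-position 28 → W
n=32: reaches L-position 29 → W
n=33: reaches L-position 30 → W
n=34: reaches L-position 30 → W
n=35: only reaches 32(W), 31(W), all W → L
n=36: only reaches 33(W), 32(W), all W → L
Reading off the rows marked L gives the requested list; there are 17 such values of n.

0, 1, 2, 7, 8, 9, 14, 15, 16, 21, 22, 23, 28, 29, 30, 35, 36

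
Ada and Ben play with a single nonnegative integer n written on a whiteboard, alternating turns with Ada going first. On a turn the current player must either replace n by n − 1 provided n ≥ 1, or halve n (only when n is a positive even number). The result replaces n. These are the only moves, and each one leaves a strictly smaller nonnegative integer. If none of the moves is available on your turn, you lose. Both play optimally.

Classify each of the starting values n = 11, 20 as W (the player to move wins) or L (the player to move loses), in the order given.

11: L, 20: W

Build the W/L table. Terminal = L. A non-terminal position is W if it has a move to some L; otherwise it is L.
n=0: no move → L
n=1: reaches L-position 0 → W
n=2: only reaches 1(W), which is W → L
n=3: reaches L-position 2 → W
n=4: reaches L-position 2 → W
n=5: only reaches 4(W), which is W → L
n=6: reaches L-position 5 → W
n=7: only reaches 6(W), which is W → L
n=8: reaches L-position 7 → W
n=9: only reaches 8(W), which is W → L
n=10: reaches L-position 5 → W
n=11: only reaches 10(W), which is W → L
n=12: reaches L-position 11 → W
n=13: only reaches 12(W), which is W → L
n=14: reaches L-position 7 → W
n=15: only reaches 14(W), which is W → L
n=16: reaches L-position 15 → W
n=17: only reaches 16(W), which is W → L
n=18: reaches L-position 9 → W
n=19: only reaches 18(W), which is W → L
n=20: reaches L-position 19 → W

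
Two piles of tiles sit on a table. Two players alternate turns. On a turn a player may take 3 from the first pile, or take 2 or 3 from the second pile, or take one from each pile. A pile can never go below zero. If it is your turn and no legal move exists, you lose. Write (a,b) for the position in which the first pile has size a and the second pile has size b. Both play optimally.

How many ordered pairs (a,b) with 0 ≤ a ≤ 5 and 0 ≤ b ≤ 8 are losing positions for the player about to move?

21

Positions with no move are L. A position that does have a move is losing for the player to move precisely when every available move leads to a winning position for the opponent. Fill in the labels:
Every move lowers a or b (never raises either), so fill the grid row by row in increasing a, and left to right within a row: each cell's successors are then already labelled.
      b=0  b=1  b=2  b=3  b=4  b=5  b=6  b=7  b=8
a=0:    L    L    W    W    W    L    L    W    W
a=1:    L    W    W    W    L    L    W    W    W
a=2:    L    W    W    W    L    W    W    W    L
a=3:    W    W    L    L    W    W    W    L    L
a=4:    W    L    L    W    W    W    L    L    W
a=5:    W    L    W    W    W    L    L    W    W
Cells with no legal move (terminal, hence L): (0,0), (0,1), (1,0), (2,0).
The remaining L cells, each justified by listing all of its moves:
(0,5): only reaches (0,3)(W), (0,2)(W), all W → L
(0,6): only reaches (0,4)(W), (0,3)(W), all W → L
(1,4): only reaches (1,2)(W), (1,1)(W), (0,3)(W), all W → L
(1,5): only reaches (1,3)(W), (1,2)(W), (0,4)(W), all W → L
(2,4): only reaches (2,2)(W), (2,1)(W), (1,3)(W), all W → L
(2,8): only reaches (2,6)(W), (2,5)(W), (1,7)(W), all W → L
(3,2): only reaches (0,2)(W), (3,0)(W), (2,1)(W), all W → L
(3,3): only reaches (0,3)(W), (3,1)(W), (3,0)(W), (2,2)(W), all W → L
(3,7): only reaches (0,7)(W), (3,5)(W), (3,4)(W), (2,6)(W), all W → L
(3,8): only reaches (0,8)(W), (3,6)(W), (3,5)(W), (2,7)(W), all W → L
(4,1): only reaches (1,1)(W), (3,0)(W), all W → L
(4,2): only reaches (1,2)(W), (4,0)(W), (3,1)(W), all W → L
(4,6): only reaches (1,6)(W), (4,4)(W), (4,3)(W), (3,5)(W), all W → L
(4,7): only reaches (1,7)(W), (4,5)(W), (4,4)(W), (3,6)(W), all W → L
(5,1): only reaches (2,1)(W), (4,0)(W), all W → L
(5,5): only reaches (2,5)(W), (5,3)(W), (5,2)(W), (4,4)(W), all W → L
(5,6): only reaches (2,6)(W), (5,4)(W), (5,3)(W), (4,5)(W), all W → L
Every other cell has at least one move into one of the L cells above, so it is W.
L cells per row: a=0: 4, a=1: 3, a=2: 3, a=3: 4, a=4: 4, a=5: 3; total 21.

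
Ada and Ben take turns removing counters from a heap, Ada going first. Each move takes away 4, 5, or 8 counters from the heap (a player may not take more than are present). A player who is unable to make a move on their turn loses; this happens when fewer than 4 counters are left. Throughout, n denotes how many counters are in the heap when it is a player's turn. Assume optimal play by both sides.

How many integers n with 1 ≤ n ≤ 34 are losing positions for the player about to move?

Positions with no move are L. A position that does have a move is losing for the player to move precisely when every available move leads to a winning position for the opponent. Fill in the labels:
n=0: no move → L
n=1: no move → L
n=2: no move → L
n=3: no move → L
n=4: reaches L-position 0 → W
n=5: reaches L-position 1 → W
n=6: reaches L-position 2 → W
n=7: reaches L-position 3 → W
n=8: reaches L-position 3 → W
n=9: reaches L-position 1 → W
n=10: reaches L-position 2 → W
n=11: reaches L-position 3 → W
n=12: only reaches 8(W), 7(W), 4(W), all W → L
n=13: only reaches 9(W), 8(W), 5(W), all W → L
n=14: only reaches 10(W), 9(W), 6(W), all W → L
n=15: only reaches 11(W), 10(W), 7(W), all W → L
n=16: reaches L-position 12 → W
n=17: reaches L-position 13 → W
n=18: reaches L-position 14 → W
n=19: reaches L-position 15 → W
n=20: reaches L-position 15 → W
n=21: reaches L-position 13 → W
n=22: reaches L-position 14 → W
n=23: reaches L-position 15 → W
n=24: only reaches 20(W), 19(W), 16(W), all W → L
n=25: only reaches 21(W), 20(W), 17(W), all W → L
n=26: only reaches 22(W), 21(W), 18(W), all W → L
n=27: only reaches 23(W), 22(W), 19(W), all W → L
n=28: reaches L-position 24 → W
n=29: reaches L-position 25 → W
n=30: reaches L-position 26 → W
n=31: reaches L-position 27 → W
n=32: reaches L-position 27 → W
n=33: reaches L-position 25 → W
n=34: reaches L-position 26 → W
L entries with 1 ≤ n ≤ 34 (n=0 is outside the asked range and is not counted): n = 1, 2, 3, 12, 13, 14, 15, 24, 25, 26, 27; that makes 11.

11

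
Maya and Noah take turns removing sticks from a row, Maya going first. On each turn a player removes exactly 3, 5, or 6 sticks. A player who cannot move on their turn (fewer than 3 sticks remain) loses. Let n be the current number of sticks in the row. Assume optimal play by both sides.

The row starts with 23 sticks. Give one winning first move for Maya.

Remove 3, leaving 20.

Positions with no move are L. A position that does have a move is losing for the player to move precisely when every available move leads to a winning position for the opponent. Fill in the labels:
n=0: no move → L
n=1: no move → L
n=2: no move → L
n=3: reaches L-position 0 → W
n=4: reaches L-position 1 → W
n=5: reaches L-position 2 → W
n=6: reaches L-position 1 → W
n=7: reaches L-position 2 → W
n=8: reaches L-position 2 → W
n=9: only reaches 6(W), 4(W), 3(W), all W → L
n=10: only reaches 7(W), 5(W), 4(W), all W → L
n=11: only reaches 8(W), 6(W), 5(W), all W → L
n=12: reaches L-position 9 → W
n=13: reaches L-position 10 → W
n=14: reaches L-position 11 → W
n=15: reaches L-position 10 → W
n=16: reaches L-position 11 → W
n=17: reaches L-position 11 → W
n=18: only reaches 15(W), 13(W), 12(W), all W → L
n=19: only reaches 16(W), 14(W), 13(W), all W → L
n=20: only reaches 17(W), 15(W), 14(W), all W → L
n=21: reaches L-position 18 → W
n=22: reaches L-position 19 → W
n=23: reaches L-position 20 → W
From 23, the L positions reachable in one move are: 20, 18. Any move reaching one of these is winning.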